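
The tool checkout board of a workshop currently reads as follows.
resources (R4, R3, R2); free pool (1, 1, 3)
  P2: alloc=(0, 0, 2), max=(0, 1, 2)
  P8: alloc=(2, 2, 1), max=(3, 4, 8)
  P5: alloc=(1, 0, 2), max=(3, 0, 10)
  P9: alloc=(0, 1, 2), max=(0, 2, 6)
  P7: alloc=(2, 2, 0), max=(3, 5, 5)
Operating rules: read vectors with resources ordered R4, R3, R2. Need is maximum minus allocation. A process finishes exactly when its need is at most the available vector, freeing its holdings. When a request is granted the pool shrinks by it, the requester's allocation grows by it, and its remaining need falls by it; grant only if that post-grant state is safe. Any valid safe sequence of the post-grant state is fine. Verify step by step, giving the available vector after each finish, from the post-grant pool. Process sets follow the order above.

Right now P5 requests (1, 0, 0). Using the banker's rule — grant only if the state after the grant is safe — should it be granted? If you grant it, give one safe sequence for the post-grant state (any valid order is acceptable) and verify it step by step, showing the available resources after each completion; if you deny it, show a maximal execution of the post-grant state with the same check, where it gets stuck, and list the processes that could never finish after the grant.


DENY — the pretend-granted state is unsafe.
Key observation: no order helps: past P2, P9, the free pool tops out at (0, 2, 7), below what each blocked process needs in R4.
After a pretend grant, a maximal execution: P2, P9 — then nothing else fits. Walking it through:
  pool = (0, 1, 3)
  P2: need (0, 1, 0) fits (0, 1, 3); releases (0, 0, 2), pool now (0, 1, 5)
  P9: need (0, 1, 4) fits (0, 1, 5); releases (0, 1, 2), pool now (0, 2, 7)
  blocked: P8 wants (1, 2, 7), pool (0, 2, 7) — not enough R4
  blocked: P5 wants (1, 0, 8), pool (0, 2, 7) — not enough R4 and R2
  blocked: P7 wants (1, 3, 5), pool (0, 2, 7) — not enough R4 and R3
Processes that could never finish after the grant: P8, P5 and P7.


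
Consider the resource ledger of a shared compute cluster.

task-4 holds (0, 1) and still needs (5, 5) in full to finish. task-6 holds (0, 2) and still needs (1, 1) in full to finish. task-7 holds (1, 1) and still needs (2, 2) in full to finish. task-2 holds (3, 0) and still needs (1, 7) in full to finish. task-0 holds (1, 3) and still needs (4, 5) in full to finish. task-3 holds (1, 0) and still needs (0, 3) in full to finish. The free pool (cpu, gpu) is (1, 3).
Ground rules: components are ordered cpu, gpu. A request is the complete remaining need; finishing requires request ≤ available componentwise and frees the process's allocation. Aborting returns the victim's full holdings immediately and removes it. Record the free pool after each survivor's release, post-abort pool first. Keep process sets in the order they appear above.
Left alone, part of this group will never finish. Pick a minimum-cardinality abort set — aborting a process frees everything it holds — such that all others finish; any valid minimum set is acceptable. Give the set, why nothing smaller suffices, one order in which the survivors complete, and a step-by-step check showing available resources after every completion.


Minimum abort set: task-0.
Key observation: task-2 was stuck for good until task-0 gave back (1, 3); in the order shown it finishes at step 2.
No smaller set exists: with zero aborts the deadlock remains.
The survivors complete as task-6, task-2, task-7, task-3, task-4. Verifying each step (starting from the post-abort pool):
  pool = (2, 6)
  task-6: need (1, 1) fits (2, 6); releases (0, 2), pool now (2, 8)
  task-2: need (1, 7) fits (2, 8); releases (3, 0), pool now (5, 8)
  task-7: need (2, 2) fits (5, 8); releases (1, 1), pool now (6, 9)
  task-3: need (0, 3) fits (6, 9); releases (1, 0), pool now (7, 9)
  task-4: need (5, 5) fits (7, 9); releases (0, 1), pool now (7, 10)


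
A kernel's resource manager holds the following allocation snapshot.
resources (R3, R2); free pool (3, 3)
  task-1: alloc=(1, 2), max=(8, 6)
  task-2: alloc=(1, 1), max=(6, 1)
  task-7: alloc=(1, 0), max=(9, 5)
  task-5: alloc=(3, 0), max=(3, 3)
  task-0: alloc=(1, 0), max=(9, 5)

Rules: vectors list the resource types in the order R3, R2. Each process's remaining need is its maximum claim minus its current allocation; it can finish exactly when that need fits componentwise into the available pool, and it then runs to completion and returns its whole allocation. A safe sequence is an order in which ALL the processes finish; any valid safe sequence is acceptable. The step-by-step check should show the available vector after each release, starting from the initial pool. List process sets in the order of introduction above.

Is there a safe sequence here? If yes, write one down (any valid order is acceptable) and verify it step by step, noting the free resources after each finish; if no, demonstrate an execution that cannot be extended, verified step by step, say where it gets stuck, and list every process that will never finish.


SAFE, for example via the order task-5, task-2, task-1, task-0, task-7.
Key observation: the first exact fit in this order is task-5 — it needs (0, 3) with (3, 3) free, meeting a requested resource to the last unit.
Verifying each step:
  pool = (3, 3)
  task-5 needs (0, 3) <= (3, 3) -> finishes; pool += (3, 0) = (6, 3)
  task-2 needs (5, 0) <= (6, 3) -> finishes; pool += (1, 1) = (7, 4)
  task-1 needs (7, 4) <= (7, 4) -> finishes; pool += (1, 2) = (8, 6)
  task-0 needs (8, 5) <= (8, 6) -> finishes; pool += (1, 0) = (9, 6)
  task-7 needs (8, 5) <= (9, 6) -> finishes; pool += (1, 0) = (10, 6)


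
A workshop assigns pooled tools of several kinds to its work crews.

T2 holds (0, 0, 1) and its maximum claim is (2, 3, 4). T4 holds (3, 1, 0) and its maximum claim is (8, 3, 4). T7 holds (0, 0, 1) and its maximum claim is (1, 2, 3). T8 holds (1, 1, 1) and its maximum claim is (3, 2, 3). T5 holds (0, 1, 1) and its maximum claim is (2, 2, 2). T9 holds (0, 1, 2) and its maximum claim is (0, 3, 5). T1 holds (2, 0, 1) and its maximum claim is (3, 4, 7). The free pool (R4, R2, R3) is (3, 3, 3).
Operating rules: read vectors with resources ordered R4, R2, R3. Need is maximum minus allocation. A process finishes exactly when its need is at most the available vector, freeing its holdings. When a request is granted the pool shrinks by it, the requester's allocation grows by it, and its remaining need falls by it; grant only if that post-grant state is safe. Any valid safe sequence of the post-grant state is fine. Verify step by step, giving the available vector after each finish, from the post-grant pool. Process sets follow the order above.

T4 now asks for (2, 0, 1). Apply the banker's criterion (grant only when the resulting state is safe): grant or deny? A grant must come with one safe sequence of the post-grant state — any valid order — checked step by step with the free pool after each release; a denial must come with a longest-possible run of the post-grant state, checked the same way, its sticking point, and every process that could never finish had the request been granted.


DENY. Granting would leave the state unsafe.
Key observation: after T7, T9 the pool peaks at (1, 4, 5), and each blocked process is short somewhere: T2 on R4; T4 on R4; T8 on R4; T5 on R4; T1 on R3.
On the post-grant state, T7, T9 is a maximal run — nothing extends it. Walking it through:
  pool = (1, 3, 2)
  T7 needs (1, 2, 2) <= (1, 3, 2) -> finishes; pool += (0, 0, 1) = (1, 3, 3)
  T9 needs (0, 2, 3) <= (1, 3, 3) -> finishes; pool += (0, 1, 2) = (1, 4, 5)
  T2 cannot run: need (2, 3, 3) vs free (1, 4, 5) (insufficient R4)
  T4 cannot run: need (3, 2, 3) vs free (1, 4, 5) (insufficient R4)
  T8 cannot run: need (2, 1, 2) vs free (1, 4, 5) (insufficient R4)
  T5 cannot run: need (2, 1, 1) vs free (1, 4, 5) (insufficient R4)
  T1 cannot run: need (1, 4, 6) vs free (1, 4, 5) (insufficient R3)
Post-grant, the permanently blocked set is T2, T4, T8, T5 and T1.


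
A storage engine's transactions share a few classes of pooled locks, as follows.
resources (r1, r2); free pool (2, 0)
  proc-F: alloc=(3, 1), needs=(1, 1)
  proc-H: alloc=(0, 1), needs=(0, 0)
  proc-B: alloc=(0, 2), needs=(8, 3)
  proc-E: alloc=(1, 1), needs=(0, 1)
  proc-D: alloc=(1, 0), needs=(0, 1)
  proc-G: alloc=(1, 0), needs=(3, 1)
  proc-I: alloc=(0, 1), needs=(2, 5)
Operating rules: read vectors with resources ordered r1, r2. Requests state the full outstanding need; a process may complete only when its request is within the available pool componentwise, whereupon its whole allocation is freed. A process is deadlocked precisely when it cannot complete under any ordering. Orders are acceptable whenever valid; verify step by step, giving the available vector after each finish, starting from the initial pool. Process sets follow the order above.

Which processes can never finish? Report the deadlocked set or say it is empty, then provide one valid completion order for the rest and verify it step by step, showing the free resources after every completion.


The deadlocked set is empty.
Key observation: there is always a runnable process — proc-H first — so the state unwinds completely.
The rest can finish in the order proc-H, proc-E, proc-F, proc-D, proc-G, proc-B, proc-I. Step-by-step check:
  pool = (2, 0)
  run proc-H (needs (0, 0), free (2, 0)); after release of (0, 1) the pool is (2, 1)
  run proc-E (needs (0, 1), free (2, 1)); after release of (1, 1) the pool is (3, 2)
  run proc-F (needs (1, 1), free (3, 2)); after release of (3, 1) the pool is (6, 3)
  run proc-D (needs (0, 1), free (6, 3)); after release of (1, 0) the pool is (7, 3)
  run proc-G (needs (3, 1), free (7, 3)); after release of (1, 0) the pool is (8, 3)
  run proc-B (needs (8, 3), free (8, 3)); after release of (0, 2) the pool is (8, 5)
  run proc-I (needs (2, 5), free (8, 5)); after release of (0, 1) the pool is (8, 6)


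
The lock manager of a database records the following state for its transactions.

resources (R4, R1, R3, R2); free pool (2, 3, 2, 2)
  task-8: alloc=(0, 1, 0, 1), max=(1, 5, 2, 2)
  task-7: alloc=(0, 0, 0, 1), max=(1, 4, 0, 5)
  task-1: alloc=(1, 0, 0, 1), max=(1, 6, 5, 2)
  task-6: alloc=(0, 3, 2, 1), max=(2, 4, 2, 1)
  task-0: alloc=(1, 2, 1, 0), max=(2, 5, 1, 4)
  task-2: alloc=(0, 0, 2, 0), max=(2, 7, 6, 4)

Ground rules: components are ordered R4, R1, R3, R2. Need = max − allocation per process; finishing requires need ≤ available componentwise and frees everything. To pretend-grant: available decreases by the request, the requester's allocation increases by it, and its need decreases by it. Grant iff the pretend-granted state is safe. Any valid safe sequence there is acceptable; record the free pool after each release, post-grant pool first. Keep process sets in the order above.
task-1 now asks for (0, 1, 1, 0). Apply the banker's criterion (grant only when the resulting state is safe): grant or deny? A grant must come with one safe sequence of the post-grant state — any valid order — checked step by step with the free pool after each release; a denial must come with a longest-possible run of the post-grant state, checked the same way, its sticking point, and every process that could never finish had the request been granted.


GRANT: granting preserves safety; a valid post-grant sequence is task-6, task-8, task-0, task-1, task-7, task-2.
Key observation: the transfer keeps a workable pool ((2, 2, 1, 2)); task-6 starts the safe sequence.
Verifying the post-grant state step by step:
  pool = (2, 2, 1, 2)
  task-6 needs (2, 1, 0, 0) <= (2, 2, 1, 2) -> finishes; pool += (0, 3, 2, 1) = (2, 5, 3, 3)
  task-8 needs (1, 4, 2, 1) <= (2, 5, 3, 3) -> finishes; pool += (0, 1, 0, 1) = (2, 6, 3, 4)
  task-0 needs (1, 3, 0, 4) <= (2, 6, 3, 4) -> finishes; pool += (1, 2, 1, 0) = (3, 8, 4, 4)
  task-1 needs (0, 5, 4, 1) <= (3, 8, 4, 4) -> finishes; pool += (1, 1, 1, 1) = (4, 9, 5, 5)
  task-7 needs (1, 4, 0, 4) <= (4, 9, 5, 5) -> finishes; pool += (0, 0, 0, 1) = (4, 9, 5, 6)
  task-2 needs (2, 7, 4, 4) <= (4, 9, 5, 6) -> finishes; pool += (0, 0, 2, 0) = (4, 9, 7, 6)


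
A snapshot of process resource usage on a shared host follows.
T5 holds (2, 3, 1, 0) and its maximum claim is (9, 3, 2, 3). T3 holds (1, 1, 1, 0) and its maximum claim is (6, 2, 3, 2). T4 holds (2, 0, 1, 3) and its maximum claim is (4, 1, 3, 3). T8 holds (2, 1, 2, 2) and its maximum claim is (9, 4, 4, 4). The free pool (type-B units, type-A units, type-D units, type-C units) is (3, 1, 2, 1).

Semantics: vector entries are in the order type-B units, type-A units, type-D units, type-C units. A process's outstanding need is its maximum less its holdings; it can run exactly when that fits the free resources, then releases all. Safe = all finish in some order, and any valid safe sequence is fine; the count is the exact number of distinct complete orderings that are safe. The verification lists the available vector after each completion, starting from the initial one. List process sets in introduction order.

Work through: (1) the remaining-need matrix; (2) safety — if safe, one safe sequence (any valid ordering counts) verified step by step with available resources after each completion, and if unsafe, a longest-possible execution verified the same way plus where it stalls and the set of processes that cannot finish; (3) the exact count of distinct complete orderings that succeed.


(1) Outstanding need per process (order type-B units, type-A units, type-D units, type-C units):
  T5: (7, 0, 1, 3)
  T3: (5, 1, 2, 2)
  T4: (2, 1, 2, 0)
  T8: (7, 3, 2, 2)
(2) UNSAFE.
Key observation: the wall is type-B units: completing T4, T3 brings the pool only to (6, 2, 4, 4), and all the rest need more.
A maximal execution: T4, T3 — then nothing else fits. Step-by-step check:
  pool = (3, 1, 2, 1)
  T4 needs (2, 1, 2, 0) <= (3, 1, 2, 1) -> finishes; pool += (2, 0, 1, 3) = (5, 1, 3, 4)
  T3 needs (5, 1, 2, 2) <= (5, 1, 3, 4) -> finishes; pool += (1, 1, 1, 0) = (6, 2, 4, 4)
  T5 cannot run: need (7, 0, 1, 3) vs free (6, 2, 4, 4) (insufficient type-B units)
  T8 cannot run: need (7, 3, 2, 2) vs free (6, 2, 4, 4) (insufficient type-B units and type-A units)
Processes that can never finish: T5 and T8.
(3) Exactly 0 of the possible complete orderings are safe sequences.


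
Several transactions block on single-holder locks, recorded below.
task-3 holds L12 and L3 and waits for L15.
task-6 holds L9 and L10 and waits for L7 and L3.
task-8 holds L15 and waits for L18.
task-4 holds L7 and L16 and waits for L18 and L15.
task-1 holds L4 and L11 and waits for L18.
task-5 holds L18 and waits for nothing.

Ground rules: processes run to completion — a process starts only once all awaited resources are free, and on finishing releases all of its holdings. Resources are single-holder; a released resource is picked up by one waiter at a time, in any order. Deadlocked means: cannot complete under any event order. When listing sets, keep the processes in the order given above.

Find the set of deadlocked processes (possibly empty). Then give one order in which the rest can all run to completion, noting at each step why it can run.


Nothing here is deadlocked.
Key observation: the wait graph is acyclic; completion cascades from the unblocked processes through everyone else.
The rest can finish in the order task-5, task-8, task-3, task-4, task-6, task-1.
Verifying each step:
  task-5: no waits; runs immediately, freeing L18
  task-8: everything it awaited (L18) is free; runs, freeing L15
  task-3: everything it awaited (L15) is free; runs, freeing L12 and L3
  task-4: everything it awaited (L18 and L15) is free; runs, freeing L7 and L16
  task-6: everything it awaited (L7 and L3) is free; runs, freeing L9 and L10
  task-1: everything it awaited (L18) is free; runs, freeing L4 and L11


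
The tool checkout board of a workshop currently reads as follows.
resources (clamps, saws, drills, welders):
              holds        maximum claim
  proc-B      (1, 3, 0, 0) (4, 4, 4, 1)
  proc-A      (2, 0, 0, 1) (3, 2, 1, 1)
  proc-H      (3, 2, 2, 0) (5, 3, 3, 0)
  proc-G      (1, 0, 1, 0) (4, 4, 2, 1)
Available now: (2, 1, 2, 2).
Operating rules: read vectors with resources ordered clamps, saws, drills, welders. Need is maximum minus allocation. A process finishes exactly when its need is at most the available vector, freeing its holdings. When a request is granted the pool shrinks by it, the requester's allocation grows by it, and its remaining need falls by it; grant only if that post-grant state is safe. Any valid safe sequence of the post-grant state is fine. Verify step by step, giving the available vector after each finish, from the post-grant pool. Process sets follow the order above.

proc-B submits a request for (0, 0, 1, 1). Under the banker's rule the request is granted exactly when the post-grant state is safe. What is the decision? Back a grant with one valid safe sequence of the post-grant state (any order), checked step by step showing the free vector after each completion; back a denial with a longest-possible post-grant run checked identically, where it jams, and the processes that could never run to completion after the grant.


GRANT: granting preserves safety; a valid post-grant sequence is proc-H, proc-A, proc-B, proc-G.
Key observation: the transfer keeps a workable pool ((2, 1, 1, 1)); proc-H starts the safe sequence.
Verifying the post-grant state step by step:
  pool = (2, 1, 1, 1)
  run proc-H (needs (2, 1, 1, 0), free (2, 1, 1, 1)); after release of (3, 2, 2, 0) the pool is (5, 3, 3, 1)
  run proc-A (needs (1, 2, 1, 0), free (5, 3, 3, 1)); after release of (2, 0, 0, 1) the pool is (7, 3, 3, 2)
  run proc-B (needs (3, 1, 3, 0), free (7, 3, 3, 2)); after release of (1, 3, 1, 1) the pool is (8, 6, 4, 3)
  run proc-G (needs (3, 4, 1, 1), free (8, 6, 4, 3)); after release of (1, 0, 1, 0) the pool is (9, 6, 5, 3)


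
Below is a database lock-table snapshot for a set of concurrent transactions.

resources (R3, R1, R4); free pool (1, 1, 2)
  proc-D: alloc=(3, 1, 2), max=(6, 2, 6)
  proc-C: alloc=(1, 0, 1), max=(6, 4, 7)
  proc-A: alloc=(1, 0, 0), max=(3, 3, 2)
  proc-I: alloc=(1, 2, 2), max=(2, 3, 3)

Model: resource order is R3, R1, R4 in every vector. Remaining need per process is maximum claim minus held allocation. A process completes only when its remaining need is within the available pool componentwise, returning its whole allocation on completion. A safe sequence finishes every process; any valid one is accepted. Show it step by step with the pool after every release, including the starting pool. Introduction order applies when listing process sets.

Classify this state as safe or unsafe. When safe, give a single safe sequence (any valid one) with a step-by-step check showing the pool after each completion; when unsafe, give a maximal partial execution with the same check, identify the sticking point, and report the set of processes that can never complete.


SAFE. One safe sequence: proc-I, proc-A, proc-D, proc-C.
Key observation: proc-I is the earliest step where a requested resource binds exactly: need (1, 1, 1), pool (1, 1, 2) at its turn.
Step-by-step check:
  pool = (1, 1, 2)
  run proc-I (needs (1, 1, 1), free (1, 1, 2)); after release of (1, 2, 2) the pool is (2, 3, 4)
  run proc-A (needs (2, 3, 2), free (2, 3, 4)); after release of (1, 0, 0) the pool is (3, 3, 4)
  run proc-D (needs (3, 1, 4), free (3, 3, 4)); after release of (3, 1, 2) the pool is (6, 4, 6)
  run proc-C (needs (5, 4, 6), free (6, 4, 6)); after release of (1, 0, 1) the pool is (7, 4, 7)


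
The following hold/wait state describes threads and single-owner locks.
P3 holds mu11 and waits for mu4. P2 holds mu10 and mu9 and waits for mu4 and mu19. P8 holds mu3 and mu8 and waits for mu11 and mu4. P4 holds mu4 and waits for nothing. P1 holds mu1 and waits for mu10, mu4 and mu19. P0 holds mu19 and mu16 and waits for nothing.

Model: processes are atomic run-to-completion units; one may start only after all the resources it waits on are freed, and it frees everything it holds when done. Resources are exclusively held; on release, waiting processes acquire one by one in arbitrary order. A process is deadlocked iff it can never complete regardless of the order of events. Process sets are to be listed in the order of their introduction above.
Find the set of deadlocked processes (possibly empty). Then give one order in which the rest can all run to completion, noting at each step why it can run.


The deadlocked set is empty.
Key observation: there is no circular wait here — follow any chain and it reaches a process that is free to run now.
One completion order for the rest: P4, P0, P3, P2, P1, P8.
Step-by-step check:
  run P4 (it waits on nothing); releases mu4
  run P0 (it waits on nothing); releases mu19 and mu16
  P3: everything it awaited (mu4) is free; runs, freeing mu11
  P2: everything it awaited (mu4 and mu19) is free; runs, freeing mu10 and mu9
  P1: everything it awaited (mu10, mu4 and mu19) is free; runs, freeing mu1
  P8: everything it awaited (mu11 and mu4) is free; runs, freeing mu3 and mu8


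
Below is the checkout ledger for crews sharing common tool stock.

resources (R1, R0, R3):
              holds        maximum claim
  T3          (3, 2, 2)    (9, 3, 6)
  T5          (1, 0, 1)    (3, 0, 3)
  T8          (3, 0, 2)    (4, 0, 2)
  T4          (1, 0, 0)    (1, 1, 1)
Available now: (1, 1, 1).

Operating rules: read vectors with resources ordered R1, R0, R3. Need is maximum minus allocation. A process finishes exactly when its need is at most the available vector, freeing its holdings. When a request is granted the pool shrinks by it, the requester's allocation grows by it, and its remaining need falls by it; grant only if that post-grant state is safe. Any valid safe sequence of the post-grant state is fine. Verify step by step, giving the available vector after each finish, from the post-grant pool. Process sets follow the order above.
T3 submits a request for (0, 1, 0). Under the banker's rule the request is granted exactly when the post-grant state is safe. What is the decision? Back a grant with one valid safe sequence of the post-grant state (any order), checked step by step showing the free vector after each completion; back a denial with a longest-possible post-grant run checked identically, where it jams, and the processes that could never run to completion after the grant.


DENY. Granting would leave the state unsafe.
Key observation: after T8, T5 the pool peaks at (5, 0, 4), and each blocked process is short somewhere: T3 on R1; T4 on R0.
Pretend the grant happened; the run T8, T5 goes as far as possible. Walking it through:
  pool = (1, 0, 1)
  run T8 (needs (1, 0, 0), free (1, 0, 1)); after release of (3, 0, 2) the pool is (4, 0, 3)
  run T5 (needs (2, 0, 2), free (4, 0, 3)); after release of (1, 0, 1) the pool is (5, 0, 4)
  T3 cannot run: need (6, 0, 4) vs free (5, 0, 4) (insufficient R1)
  T4 cannot run: need (0, 1, 1) vs free (5, 0, 4) (insufficient R0)
Post-grant, the permanently blocked set is T3 and T4.


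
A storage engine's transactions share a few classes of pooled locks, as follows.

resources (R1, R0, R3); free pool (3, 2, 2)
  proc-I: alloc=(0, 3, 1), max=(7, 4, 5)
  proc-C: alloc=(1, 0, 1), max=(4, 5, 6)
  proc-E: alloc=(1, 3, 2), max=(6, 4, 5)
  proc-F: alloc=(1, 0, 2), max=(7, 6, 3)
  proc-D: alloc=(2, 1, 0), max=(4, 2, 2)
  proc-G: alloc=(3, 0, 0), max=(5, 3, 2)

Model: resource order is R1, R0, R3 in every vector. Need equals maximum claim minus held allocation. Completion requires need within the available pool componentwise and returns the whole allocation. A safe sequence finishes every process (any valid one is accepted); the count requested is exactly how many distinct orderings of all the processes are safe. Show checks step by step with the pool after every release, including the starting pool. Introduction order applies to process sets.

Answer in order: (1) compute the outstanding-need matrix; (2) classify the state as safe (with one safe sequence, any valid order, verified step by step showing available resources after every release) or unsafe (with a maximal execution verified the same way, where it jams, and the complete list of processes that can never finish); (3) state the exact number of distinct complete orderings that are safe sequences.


(1) Outstanding need per process (order R1, R0, R3):
  proc-I: (7, 1, 4)
  proc-C: (3, 5, 5)
  proc-E: (5, 1, 3)
  proc-F: (6, 6, 1)
  proc-D: (2, 1, 2)
  proc-G: (2, 3, 2)
(2) UNSAFE.
Key observation: after proc-D, proc-G the pool peaks at (8, 3, 2), and each blocked process is short somewhere: proc-I on R3; proc-C on R0, R3; proc-E on R3; proc-F on R0.
A maximal execution: proc-D, proc-G — then nothing else fits. Walking it through:
  pool = (3, 2, 2)
  run proc-D (needs (2, 1, 2), free (3, 2, 2)); after release of (2, 1, 0) the pool is (5, 3, 2)
  run proc-G (needs (2, 3, 2), free (5, 3, 2)); after release of (3, 0, 0) the pool is (8, 3, 2)
  blocked: proc-I wants (7, 1, 4), pool (8, 3, 2) — not enough R3
  blocked: proc-C wants (3, 5, 5), pool (8, 3, 2) — not enough R0 and R3
  blocked: proc-E wants (5, 1, 3), pool (8, 3, 2) — not enough R3
  blocked: proc-F wants (6, 6, 1), pool (8, 3, 2) — not enough R0
Permanently blocked: proc-I, proc-C, proc-E and proc-F.
(3) Exactly 0 of the possible complete orderings are safe sequences.


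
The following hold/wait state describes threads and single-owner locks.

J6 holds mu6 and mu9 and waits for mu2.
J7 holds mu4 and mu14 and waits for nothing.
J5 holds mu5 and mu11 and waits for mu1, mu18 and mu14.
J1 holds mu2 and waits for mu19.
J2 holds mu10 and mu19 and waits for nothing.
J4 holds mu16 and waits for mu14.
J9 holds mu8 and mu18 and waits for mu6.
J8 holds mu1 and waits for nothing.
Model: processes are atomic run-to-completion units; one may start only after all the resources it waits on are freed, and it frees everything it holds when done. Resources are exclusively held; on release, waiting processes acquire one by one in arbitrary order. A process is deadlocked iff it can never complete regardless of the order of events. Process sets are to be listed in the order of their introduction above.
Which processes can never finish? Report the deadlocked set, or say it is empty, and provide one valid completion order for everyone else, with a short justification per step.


The deadlocked set is empty.
Key observation: the waits form no ring: some process can always run, and its releases unblock the others one by one.
The rest can finish in the order J2, J7, J1, J4, J6, J9, J8, J5.
Walking it through:
  run J2 (it waits on nothing); releases mu10 and mu19
  run J7 (it waits on nothing); releases mu4 and mu14
  run J1 (all its waits — mu19 — are resolved); releases mu2
  run J4 (all its waits — mu14 — are resolved); releases mu16
  run J6 (all its waits — mu2 — are resolved); releases mu6 and mu9
  run J9 (all its waits — mu6 — are resolved); releases mu8 and mu18
  run J8 (it waits on nothing); releases mu1
  run J5 (all its waits — mu1, mu18 and mu14 — are resolved); releases mu5 and mu11


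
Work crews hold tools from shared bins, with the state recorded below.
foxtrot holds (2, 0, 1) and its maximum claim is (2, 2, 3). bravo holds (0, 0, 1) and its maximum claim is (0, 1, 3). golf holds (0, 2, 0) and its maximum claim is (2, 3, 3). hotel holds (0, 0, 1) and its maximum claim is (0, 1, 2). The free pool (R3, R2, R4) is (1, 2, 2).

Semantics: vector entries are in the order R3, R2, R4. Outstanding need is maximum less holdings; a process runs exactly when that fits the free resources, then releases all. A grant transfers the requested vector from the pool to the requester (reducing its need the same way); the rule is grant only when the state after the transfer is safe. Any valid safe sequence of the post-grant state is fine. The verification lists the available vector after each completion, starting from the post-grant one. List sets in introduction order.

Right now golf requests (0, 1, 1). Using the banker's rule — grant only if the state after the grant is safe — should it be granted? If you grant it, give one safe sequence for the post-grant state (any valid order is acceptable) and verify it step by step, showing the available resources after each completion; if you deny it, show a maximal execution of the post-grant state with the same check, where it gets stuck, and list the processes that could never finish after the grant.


DENY: after the grant no complete ordering would exist.
Key observation: after hotel, bravo the pool peaks at (1, 1, 3), and each blocked process is short somewhere: foxtrot on R2; golf on R3.
After a pretend grant, a maximal execution: hotel, bravo — then nothing else fits. Walking it through:
  pool = (1, 1, 1)
  hotel needs (0, 1, 1) <= (1, 1, 1) -> finishes; pool += (0, 0, 1) = (1, 1, 2)
  bravo needs (0, 1, 2) <= (1, 1, 2) -> finishes; pool += (0, 0, 1) = (1, 1, 3)
  blocked: foxtrot wants (0, 2, 2), pool (1, 1, 3) — not enough R2
  blocked: golf wants (2, 0, 2), pool (1, 1, 3) — not enough R3
Had the request been granted, foxtrot and golf could never finish.


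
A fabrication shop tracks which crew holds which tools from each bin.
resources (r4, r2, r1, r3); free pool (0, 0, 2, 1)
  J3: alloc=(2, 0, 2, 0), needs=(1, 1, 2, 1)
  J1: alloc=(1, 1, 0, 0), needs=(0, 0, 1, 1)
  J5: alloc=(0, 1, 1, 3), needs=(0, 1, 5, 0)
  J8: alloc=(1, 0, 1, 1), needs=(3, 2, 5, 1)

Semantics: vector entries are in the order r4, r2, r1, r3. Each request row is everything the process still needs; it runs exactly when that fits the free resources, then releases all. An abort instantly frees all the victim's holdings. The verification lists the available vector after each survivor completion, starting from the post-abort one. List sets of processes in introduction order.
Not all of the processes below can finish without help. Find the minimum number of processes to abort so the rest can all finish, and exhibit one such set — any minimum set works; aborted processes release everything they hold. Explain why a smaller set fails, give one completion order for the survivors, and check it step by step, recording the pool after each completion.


The answer: abort J8.
Key observation: J5 could never have finished before the abort; with (1, 0, 1, 1) returned by J8, it fits at step 3.
Minimality: the empty abort set fails — the state is deadlocked as it stands.
Survivors finish in the order: J1, J3, J5. Step-by-step check (pool after the aborts first):
  pool = (1, 0, 3, 2)
  run J1 (needs (0, 0, 1, 1), free (1, 0, 3, 2)); after release of (1, 1, 0, 0) the pool is (2, 1, 3, 2)
  run J3 (needs (1, 1, 2, 1), free (2, 1, 3, 2)); after release of (2, 0, 2, 0) the pool is (4, 1, 5, 2)
  run J5 (needs (0, 1, 5, 0), free (4, 1, 5, 2)); after release of (0, 1, 1, 3) the pool is (4, 2, 6, 5)


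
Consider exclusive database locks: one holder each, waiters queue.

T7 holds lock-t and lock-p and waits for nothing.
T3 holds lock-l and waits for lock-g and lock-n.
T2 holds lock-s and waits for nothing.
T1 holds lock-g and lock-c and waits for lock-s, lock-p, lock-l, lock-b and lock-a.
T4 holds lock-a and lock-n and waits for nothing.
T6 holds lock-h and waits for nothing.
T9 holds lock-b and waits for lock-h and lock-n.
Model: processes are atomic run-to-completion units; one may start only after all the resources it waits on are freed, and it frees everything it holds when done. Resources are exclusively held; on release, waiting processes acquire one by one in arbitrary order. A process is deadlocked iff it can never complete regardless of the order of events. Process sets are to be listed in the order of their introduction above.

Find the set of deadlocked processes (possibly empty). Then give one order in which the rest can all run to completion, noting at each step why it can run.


The deadlocked set is T3 and T1.
Key observation: the cycle T3 -> T1 -> T3 can never break — each member waits on the next; no other process is dragged down with it.
One completion order for the rest: T2, T6, T7, T4, T9.
Walking it through:
  T2: no waits; runs immediately, freeing lock-s
  T6: no waits; runs immediately, freeing lock-h
  T7: no waits; runs immediately, freeing lock-t and lock-p
  T4: no waits; runs immediately, freeing lock-a and lock-n
  T9 waits on lock-h and lock-n — all released -> runs and releases lock-b


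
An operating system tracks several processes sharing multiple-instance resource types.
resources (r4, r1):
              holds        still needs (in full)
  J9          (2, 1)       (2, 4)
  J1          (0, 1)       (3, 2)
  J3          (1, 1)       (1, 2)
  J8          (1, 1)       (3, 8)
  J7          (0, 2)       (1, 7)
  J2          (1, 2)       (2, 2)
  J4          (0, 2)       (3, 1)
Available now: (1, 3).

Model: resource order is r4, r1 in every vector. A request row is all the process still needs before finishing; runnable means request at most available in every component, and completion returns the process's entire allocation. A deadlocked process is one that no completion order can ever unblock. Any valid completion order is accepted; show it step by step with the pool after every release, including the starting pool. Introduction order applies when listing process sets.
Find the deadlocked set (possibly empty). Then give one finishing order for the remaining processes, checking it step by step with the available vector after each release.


No process is deadlocked.
Key observation: J3 fits the free pool immediately, and its release cascades until everyone finishes.
The rest can finish in the order J3, J9, J2, J7, J4, J8, J1. Check, step by step:
  pool = (1, 3)
  run J3 (needs (1, 2), free (1, 3)); after release of (1, 1) the pool is (2, 4)
  run J9 (needs (2, 4), free (2, 4)); after release of (2, 1) the pool is (4, 5)
  run J2 (needs (2, 2), free (4, 5)); after release of (1, 2) the pool is (5, 7)
  run J7 (needs (1, 7), free (5, 7)); after release of (0, 2) the pool is (5, 9)
  run J4 (needs (3, 1), free (5, 9)); after release of (0, 2) the pool is (5, 11)
  run J8 (needs (3, 8), free (5, 11)); after release of (1, 1) the pool is (6, 12)
  run J1 (needs (3, 2), free (6, 12)); after release of (0, 1) the pool is (6, 13)


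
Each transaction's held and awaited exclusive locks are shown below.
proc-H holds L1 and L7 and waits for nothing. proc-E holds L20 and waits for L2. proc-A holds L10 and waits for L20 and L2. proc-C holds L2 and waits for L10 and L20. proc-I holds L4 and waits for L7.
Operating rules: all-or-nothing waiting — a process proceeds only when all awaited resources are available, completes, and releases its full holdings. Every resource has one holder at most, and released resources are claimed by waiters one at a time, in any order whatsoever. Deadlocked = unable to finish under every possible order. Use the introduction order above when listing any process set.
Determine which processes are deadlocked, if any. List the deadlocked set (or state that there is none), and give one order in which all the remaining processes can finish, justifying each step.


The deadlocked set is proc-E, proc-A and proc-C.
Key observation: proc-E -> proc-C -> proc-E is a circular wait — nothing in it can go first; proc-A is caught in further circular waits.
One completion order for the rest: proc-H, proc-I.
Walking it through:
  proc-H waits on nothing -> runs at once and releases L1 and L7
  proc-I waits on L7 — all released -> runs and releases L4


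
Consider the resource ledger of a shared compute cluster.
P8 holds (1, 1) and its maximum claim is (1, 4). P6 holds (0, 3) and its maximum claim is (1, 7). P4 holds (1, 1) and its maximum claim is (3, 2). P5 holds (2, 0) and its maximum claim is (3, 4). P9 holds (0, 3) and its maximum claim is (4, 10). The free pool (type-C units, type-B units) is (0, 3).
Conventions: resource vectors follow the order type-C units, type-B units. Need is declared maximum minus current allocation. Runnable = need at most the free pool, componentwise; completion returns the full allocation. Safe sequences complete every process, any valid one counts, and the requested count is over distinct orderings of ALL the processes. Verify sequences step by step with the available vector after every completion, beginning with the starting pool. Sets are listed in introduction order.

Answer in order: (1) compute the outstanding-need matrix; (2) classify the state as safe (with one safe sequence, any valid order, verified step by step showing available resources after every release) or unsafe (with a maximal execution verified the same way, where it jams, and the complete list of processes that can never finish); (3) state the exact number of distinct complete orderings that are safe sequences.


(1) Remaining need (order type-C units, type-B units):
  P8: (0, 3)
  P6: (1, 4)
  P4: (2, 1)
  P5: (1, 4)
  P9: (4, 7)
(2) SAFE — a valid safe sequence is P8, P6, P5, P4, P9.
Key observation: P8 is the earliest step where a requested resource binds exactly: need (0, 3), pool (0, 3) at its turn.
Walking it through:
  pool = (0, 3)
  P8: need (0, 3) fits (0, 3); releases (1, 1), pool now (1, 4)
  P6: need (1, 4) fits (1, 4); releases (0, 3), pool now (1, 7)
  P5: need (1, 4) fits (1, 7); releases (2, 0), pool now (3, 7)
  P4: need (2, 1) fits (3, 7); releases (1, 1), pool now (4, 8)
  P9: need (4, 7) fits (4, 8); releases (0, 3), pool now (4, 11)
(3) Precisely 3 of the possible complete orderings are safe sequences.


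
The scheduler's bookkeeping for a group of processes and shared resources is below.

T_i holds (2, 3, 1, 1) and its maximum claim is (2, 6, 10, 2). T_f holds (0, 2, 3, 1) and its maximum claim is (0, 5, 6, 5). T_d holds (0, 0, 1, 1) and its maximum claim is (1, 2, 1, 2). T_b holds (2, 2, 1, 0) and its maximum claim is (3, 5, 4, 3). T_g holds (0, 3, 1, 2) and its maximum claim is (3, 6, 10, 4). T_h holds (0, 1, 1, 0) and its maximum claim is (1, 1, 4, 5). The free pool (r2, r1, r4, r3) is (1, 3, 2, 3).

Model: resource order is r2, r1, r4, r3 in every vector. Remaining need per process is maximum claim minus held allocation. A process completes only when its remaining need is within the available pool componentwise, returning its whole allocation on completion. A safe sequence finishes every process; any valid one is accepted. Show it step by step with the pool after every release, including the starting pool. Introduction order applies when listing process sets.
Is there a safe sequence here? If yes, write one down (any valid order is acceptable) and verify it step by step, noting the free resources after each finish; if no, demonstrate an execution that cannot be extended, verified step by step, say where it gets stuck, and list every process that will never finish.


UNSAFE.
Key observation: even finishing T_d, T_f, T_h, T_b leaves just (3, 8, 8, 5) free — too little r4 for any of the remaining processes.
Going as far as possible: T_d, T_f, T_h, T_b; after that, nothing fits. Step-by-step check:
  pool = (1, 3, 2, 3)
  run T_d (needs (1, 2, 0, 1), free (1, 3, 2, 3)); after release of (0, 0, 1, 1) the pool is (1, 3, 3, 4)
  run T_f (needs (0, 3, 3, 4), free (1, 3, 3, 4)); after release of (0, 2, 3, 1) the pool is (1, 5, 6, 5)
  run T_h (needs (1, 0, 3, 5), free (1, 5, 6, 5)); after release of (0, 1, 1, 0) the pool is (1, 6, 7, 5)
  run T_b (needs (1, 3, 3, 3), free (1, 6, 7, 5)); after release of (2, 2, 1, 0) the pool is (3, 8, 8, 5)
  T_i cannot run: need (0, 3, 9, 1) vs free (3, 8, 8, 5) (insufficient r4)
  T_g cannot run: need (3, 3, 9, 2) vs free (3, 8, 8, 5) (insufficient r4)
Permanently blocked: T_i and T_g.


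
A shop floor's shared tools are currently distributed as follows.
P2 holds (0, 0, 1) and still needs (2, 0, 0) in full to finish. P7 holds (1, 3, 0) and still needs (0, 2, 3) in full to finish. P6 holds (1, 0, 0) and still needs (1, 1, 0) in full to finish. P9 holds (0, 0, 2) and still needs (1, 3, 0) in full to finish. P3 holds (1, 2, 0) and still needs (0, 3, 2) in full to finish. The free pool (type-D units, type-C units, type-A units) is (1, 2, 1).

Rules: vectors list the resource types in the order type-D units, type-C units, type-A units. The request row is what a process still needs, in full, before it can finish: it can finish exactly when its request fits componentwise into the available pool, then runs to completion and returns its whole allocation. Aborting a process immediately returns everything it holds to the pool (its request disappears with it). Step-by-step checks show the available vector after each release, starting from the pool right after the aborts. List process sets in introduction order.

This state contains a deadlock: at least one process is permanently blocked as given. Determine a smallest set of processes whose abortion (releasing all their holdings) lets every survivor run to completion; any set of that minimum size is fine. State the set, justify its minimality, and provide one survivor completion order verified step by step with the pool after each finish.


The answer: abort P3.
Key observation: P9 had no path to completion before; after the abort of P3 ((1, 2, 0) returned), step 2 is where it fits.
No smaller set exists: with zero aborts the deadlock remains.
Survivors finish in the order: P6, P9, P7, P2. Verifying each step (pool after the aborts first):
  pool = (2, 4, 1)
  P6: need (1, 1, 0) fits (2, 4, 1); releases (1, 0, 0), pool now (3, 4, 1)
  P9: need (1, 3, 0) fits (3, 4, 1); releases (0, 0, 2), pool now (3, 4, 3)
  P7: need (0, 2, 3) fits (3, 4, 3); releases (1, 3, 0), pool now (4, 7, 3)
  P2: need (2, 0, 0) fits (4, 7, 3); releases (0, 0, 1), pool now (4, 7, 4)
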